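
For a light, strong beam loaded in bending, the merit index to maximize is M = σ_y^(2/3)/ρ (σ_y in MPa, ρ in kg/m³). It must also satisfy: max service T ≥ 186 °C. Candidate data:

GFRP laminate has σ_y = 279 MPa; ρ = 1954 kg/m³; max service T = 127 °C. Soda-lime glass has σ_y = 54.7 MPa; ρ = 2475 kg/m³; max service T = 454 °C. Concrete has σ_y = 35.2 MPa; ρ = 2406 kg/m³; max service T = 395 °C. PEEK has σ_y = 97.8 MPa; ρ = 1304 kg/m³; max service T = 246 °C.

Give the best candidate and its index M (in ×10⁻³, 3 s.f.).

PEEK, M = 16.3×10⁻³

Screen on constraints: max service T ≥ 186 °C. Survivors: soda-lime glass, concrete, PEEK.
Evaluate M for each candidate:
  PEEK: M = 16.3×10⁻³
  soda-lime glass: M = 5.82×10⁻³
  concrete: M = 4.46×10⁻³
PEEK has the largest M.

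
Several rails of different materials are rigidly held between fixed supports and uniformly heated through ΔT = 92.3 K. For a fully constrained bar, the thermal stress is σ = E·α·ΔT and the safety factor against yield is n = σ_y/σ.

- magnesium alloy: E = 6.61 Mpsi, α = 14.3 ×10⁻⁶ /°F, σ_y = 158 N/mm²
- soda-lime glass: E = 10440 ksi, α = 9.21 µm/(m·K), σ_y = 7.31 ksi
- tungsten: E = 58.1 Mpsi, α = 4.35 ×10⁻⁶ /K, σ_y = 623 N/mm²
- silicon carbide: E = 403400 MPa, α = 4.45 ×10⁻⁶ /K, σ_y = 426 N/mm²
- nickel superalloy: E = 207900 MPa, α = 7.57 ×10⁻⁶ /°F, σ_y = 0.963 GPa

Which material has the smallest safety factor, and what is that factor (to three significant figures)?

Per material, after unit conversion:
  magnesium alloy: E = 45.57, α = 25.7, σ_y = 158.0 → σ = 108 MPa, n = 1.46
  soda-lime glass: E = 71.98, α = 9.21, σ_y = 50.40 → σ = 61.2 MPa, n = 0.824
  tungsten: E = 400.6, α = 4.35, σ_y = 623.0 → σ = 161 MPa, n = 3.87
  silicon carbide: E = 403.4, α = 4.45, σ_y = 426.0 → σ = 166 MPa, n = 2.57
  nickel superalloy: E = 207.9, α = 13.6, σ_y = 963.0 → σ = 261 MPa, n = 3.68
The minimum is soda-lime glass at n = 0.824.

soda-lime glass, n = 0.824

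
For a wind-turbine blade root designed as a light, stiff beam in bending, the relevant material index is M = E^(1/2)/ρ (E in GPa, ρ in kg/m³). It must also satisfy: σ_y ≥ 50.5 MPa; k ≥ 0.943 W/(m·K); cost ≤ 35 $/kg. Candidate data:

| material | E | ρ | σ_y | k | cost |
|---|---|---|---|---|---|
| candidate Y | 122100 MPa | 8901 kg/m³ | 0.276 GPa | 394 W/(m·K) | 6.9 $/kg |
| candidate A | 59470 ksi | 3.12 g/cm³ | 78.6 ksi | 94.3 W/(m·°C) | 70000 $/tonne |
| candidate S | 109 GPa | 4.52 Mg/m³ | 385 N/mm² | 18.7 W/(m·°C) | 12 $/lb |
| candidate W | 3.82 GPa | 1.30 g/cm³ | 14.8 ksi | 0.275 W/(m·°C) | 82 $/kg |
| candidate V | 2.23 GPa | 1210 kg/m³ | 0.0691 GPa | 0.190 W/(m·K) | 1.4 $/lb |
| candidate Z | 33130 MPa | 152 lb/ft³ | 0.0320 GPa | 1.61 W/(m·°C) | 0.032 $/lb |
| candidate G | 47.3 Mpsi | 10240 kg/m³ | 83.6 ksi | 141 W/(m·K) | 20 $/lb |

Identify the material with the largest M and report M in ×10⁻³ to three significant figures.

candidate S, M = 2.31×10⁻³

Screen on constraints: σ_y ≥ 50.5 MPa; k ≥ 0.943 W/(m·K); cost ≤ 35 $/kg. Survivors: candidate Y, candidate S.
Normalizing units and computing the index:
  candidate Y: E = 122.1 GPa, ρ = 8901 kg/m³
  candidate S: E = 109.0 GPa, ρ = 4520 kg/m³
  candidate S: M = 2.31×10⁻³
  candidate Y: M = 1.24×10⁻³
The maximum is for candidate S.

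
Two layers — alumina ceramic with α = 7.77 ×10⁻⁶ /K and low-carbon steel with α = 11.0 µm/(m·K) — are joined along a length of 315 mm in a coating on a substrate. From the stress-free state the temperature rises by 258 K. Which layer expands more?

α(alumina ceramic) = 7.77×10⁻⁶/K vs α(low-carbon steel) = 11.0×10⁻⁶/K.
Higher α expands more for the same ΔT: low-carbon steel.

low-carbon steel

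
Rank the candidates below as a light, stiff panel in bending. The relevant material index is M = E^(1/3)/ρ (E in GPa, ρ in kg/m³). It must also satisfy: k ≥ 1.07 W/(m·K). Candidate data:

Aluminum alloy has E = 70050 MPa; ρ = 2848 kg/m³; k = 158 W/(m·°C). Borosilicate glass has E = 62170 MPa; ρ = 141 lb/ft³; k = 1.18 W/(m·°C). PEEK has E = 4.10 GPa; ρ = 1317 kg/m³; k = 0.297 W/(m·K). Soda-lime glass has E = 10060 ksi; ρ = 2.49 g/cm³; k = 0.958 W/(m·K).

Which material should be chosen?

Screen on constraints: k ≥ 1.07 W/(m·K). Survivors: aluminum alloy, borosilicate glass.
Putting every candidate on a common basis:
  aluminum alloy: E = 70.05 GPa, ρ = 2848 kg/m³
  borosilicate glass: E = 62.17 GPa, ρ = 2259 kg/m³
  borosilicate glass: M = 1.75×10⁻³
  aluminum alloy: M = 1.45×10⁻³
The maximum is for borosilicate glass.

borosilicate glass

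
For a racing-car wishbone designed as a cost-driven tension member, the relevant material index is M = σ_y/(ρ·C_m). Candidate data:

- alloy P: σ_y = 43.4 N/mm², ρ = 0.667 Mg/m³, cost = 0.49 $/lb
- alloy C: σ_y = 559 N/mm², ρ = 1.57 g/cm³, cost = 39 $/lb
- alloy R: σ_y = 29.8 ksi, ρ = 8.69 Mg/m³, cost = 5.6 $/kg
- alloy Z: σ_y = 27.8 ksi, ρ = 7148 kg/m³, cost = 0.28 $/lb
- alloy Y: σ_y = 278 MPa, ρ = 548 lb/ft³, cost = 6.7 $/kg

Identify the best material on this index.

alloy P

Convert each candidate to consistent units, then evaluate M:
  alloy P: σ_y = 43.40 MPa, ρ = 667.0 kg/m³, cost = 1.080 $/kg
  alloy C: σ_y = 559.0 MPa, ρ = 1570 kg/m³, cost = 85.98 $/kg
  alloy R: σ_y = 205.5 MPa, ρ = 8690 kg/m³, cost = 5.600 $/kg
  alloy Z: σ_y = 191.7 MPa, ρ = 7148 kg/m³, cost = 0.6173 $/kg
  alloy Y: σ_y = 278.0 MPa, ρ = 8778 kg/m³, cost = 6.700 $/kg
  alloy P: M = 60.2 kN·m per $
  alloy Z: M = 43.4 kN·m per $
  alloy Y: M = 4.73 kN·m per $
  alloy R: M = 4.22 kN·m per $
  alloy C: M = 4.14 kN·m per $
Highest index: alloy P.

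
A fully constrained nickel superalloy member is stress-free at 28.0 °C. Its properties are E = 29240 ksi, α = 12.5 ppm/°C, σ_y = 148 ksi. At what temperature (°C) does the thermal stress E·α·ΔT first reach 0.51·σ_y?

235 °C

E = 29240 ksi = 201.6 GPa.
σ_y = 148 ksi = 1020 MPa.
E·α·ΔT = 520.4 MPa ⇒ ΔT = 520.4 / (201.6×10³ × 12.5×10⁻⁶) = 206.5 K.
T = 28.0 + 206.5 = 234.5 °C.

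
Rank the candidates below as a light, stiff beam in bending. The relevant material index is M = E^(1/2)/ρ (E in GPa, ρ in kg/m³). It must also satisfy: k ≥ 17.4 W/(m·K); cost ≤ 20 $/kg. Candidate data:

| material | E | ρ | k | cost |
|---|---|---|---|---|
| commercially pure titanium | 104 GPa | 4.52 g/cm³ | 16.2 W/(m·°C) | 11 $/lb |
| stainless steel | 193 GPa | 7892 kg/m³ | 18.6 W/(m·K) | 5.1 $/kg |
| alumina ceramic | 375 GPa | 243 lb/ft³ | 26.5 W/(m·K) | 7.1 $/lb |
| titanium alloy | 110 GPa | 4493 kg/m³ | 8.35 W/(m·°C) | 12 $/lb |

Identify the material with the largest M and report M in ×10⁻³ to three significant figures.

alumina ceramic, M = 4.97×10⁻³

Screen on constraints: k ≥ 17.4 W/(m·K); cost ≤ 20 $/kg. Survivors: stainless steel, alumina ceramic.
Normalizing units and computing the index:
  stainless steel: E = 193.0 GPa, ρ = 7892 kg/m³
  alumina ceramic: E = 375.0 GPa, ρ = 3892 kg/m³
  alumina ceramic: M = 4.97×10⁻³
  stainless steel: M = 1.76×10⁻³
Alumina ceramic has the largest M.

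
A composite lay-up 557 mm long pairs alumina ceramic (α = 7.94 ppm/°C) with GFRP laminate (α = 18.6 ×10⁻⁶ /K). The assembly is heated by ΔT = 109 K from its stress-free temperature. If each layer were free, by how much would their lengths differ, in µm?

Δα = |7.94 − 18.6|×10⁻⁶/K = 10.7×10⁻⁶/K.
ΔL_mismatch = Δα·L·ΔT = 10.7×10⁻⁶ × 557.0 mm × 109.0 K = 647 µm.

647 µm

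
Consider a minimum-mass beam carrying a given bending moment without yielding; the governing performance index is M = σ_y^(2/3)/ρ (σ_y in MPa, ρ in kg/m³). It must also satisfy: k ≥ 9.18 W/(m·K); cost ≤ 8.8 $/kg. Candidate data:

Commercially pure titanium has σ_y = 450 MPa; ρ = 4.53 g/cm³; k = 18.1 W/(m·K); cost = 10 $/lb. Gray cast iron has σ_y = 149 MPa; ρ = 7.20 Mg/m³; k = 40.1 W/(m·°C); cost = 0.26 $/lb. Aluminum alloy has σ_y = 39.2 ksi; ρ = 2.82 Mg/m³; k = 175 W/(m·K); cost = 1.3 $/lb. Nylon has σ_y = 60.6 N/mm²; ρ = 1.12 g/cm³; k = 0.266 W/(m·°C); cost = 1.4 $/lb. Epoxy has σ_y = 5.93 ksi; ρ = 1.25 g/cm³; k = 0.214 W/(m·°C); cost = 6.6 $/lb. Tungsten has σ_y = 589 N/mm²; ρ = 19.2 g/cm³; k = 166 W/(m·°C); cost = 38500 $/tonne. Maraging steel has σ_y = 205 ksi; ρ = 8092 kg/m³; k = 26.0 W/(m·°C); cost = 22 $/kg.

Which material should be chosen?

Screen on constraints: k ≥ 9.18 W/(m·K); cost ≤ 8.8 $/kg. Survivors: gray cast iron, aluminum alloy.
Normalizing units and computing the index:
  gray cast iron: σ_y = 149.0 MPa, ρ = 7200 kg/m³
  aluminum alloy: σ_y = 270.3 MPa, ρ = 2820 kg/m³
  aluminum alloy: M = 14.8×10⁻³
  gray cast iron: M = 3.90×10⁻³
Aluminum alloy has the largest M.

aluminum alloy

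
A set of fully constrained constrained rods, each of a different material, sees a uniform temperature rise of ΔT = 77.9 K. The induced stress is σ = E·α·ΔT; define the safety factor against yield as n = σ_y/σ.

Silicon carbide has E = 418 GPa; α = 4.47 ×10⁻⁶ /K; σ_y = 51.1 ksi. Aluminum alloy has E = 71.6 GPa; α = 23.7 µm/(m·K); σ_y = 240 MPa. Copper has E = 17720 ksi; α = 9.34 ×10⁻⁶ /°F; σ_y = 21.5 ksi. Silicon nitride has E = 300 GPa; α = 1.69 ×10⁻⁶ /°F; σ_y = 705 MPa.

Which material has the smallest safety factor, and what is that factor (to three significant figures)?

copper, n = 0.926

In consistent units (E in GPa, α in ×10⁻⁶/K, σ_y in MPa):
  silicon carbide: E = 418.0, α = 4.47, σ_y = 352.3 → σ = 146 MPa, n = 2.42
  aluminum alloy: E = 71.60, α = 23.7, σ_y = 240.0 → σ = 132 MPa, n = 1.82
  copper: E = 122.2, α = 16.8, σ_y = 148.2 → σ = 160 MPa, n = 0.926
  silicon nitride: E = 300.0, α = 3.04, σ_y = 705.0 → σ = 71.1 MPa, n = 9.92
Copper has the lowest safety factor, n = 0.926.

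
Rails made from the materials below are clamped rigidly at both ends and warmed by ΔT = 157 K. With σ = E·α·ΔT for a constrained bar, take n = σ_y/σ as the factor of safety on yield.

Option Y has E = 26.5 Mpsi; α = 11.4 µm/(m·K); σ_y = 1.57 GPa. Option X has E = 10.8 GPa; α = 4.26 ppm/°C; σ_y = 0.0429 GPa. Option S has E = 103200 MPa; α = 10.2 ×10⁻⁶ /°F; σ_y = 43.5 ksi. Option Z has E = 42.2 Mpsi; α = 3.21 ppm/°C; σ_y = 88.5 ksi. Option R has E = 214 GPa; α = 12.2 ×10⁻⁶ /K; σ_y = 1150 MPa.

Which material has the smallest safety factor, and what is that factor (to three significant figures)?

Converting E to GPa, α to ×10⁻⁶/K, σ_y to MPa, then σ and n for each:
  option Y: E = 182.7, α = 11.4, σ_y = 1570 → σ = 327 MPa, n = 4.80
  option X: E = 10.80, α = 4.26, σ_y = 42.90 → σ = 7.22 MPa, n = 5.94
  option S: E = 103.2, α = 18.4, σ_y = 299.9 → σ = 297 MPa, n = 1.01
  option Z: E = 291.0, α = 3.21, σ_y = 610.2 → σ = 147 MPa, n = 4.16
  option R: E = 214.0, α = 12.2, σ_y = 1150 → σ = 410 MPa, n = 2.81
The minimum is option S at n = 1.01.

option S, n = 1.01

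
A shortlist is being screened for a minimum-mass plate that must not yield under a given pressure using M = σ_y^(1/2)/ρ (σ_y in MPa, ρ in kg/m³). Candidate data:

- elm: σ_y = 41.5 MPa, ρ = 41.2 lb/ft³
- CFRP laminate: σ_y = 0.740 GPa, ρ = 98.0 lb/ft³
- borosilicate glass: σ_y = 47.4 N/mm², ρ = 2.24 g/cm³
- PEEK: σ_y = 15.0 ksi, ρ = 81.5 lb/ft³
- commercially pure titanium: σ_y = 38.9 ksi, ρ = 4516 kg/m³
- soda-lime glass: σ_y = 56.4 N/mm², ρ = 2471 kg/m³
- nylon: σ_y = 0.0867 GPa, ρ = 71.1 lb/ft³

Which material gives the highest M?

In SI units:
  elm: σ_y = 41.50 MPa, ρ = 660.0 kg/m³
  CFRP laminate: σ_y = 740.0 MPa, ρ = 1570 kg/m³
  borosilicate glass: σ_y = 47.40 MPa, ρ = 2240 kg/m³
  PEEK: σ_y = 103.4 MPa, ρ = 1306 kg/m³
  commercially pure titanium: σ_y = 268.2 MPa, ρ = 4516 kg/m³
  soda-lime glass: σ_y = 56.40 MPa, ρ = 2471 kg/m³
  nylon: σ_y = 86.70 MPa, ρ = 1139 kg/m³
  CFRP laminate: M = 17.3×10⁻³
  elm: M = 9.76×10⁻³
  nylon: M = 8.18×10⁻³
  PEEK: M = 7.79×10⁻³
  commercially pure titanium: M = 3.63×10⁻³
  borosilicate glass: M = 3.07×10⁻³
  soda-lime glass: M = 3.04×10⁻³
Highest index: CFRP laminate.

CFRP laminate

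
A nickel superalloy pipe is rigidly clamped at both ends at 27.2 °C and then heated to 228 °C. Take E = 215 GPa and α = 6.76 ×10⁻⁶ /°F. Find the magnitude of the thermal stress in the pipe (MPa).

α = 6.76×10⁻⁶/°F × 9/5 = 12.2×10⁻⁶/K.
ΔT = 200.8 K. Constrained thermal stress σ = E·α·ΔT = 215.0×10³ MPa × 12.2×10⁻⁶ × 200.8 = 525 MPa (compressive).

525 MPa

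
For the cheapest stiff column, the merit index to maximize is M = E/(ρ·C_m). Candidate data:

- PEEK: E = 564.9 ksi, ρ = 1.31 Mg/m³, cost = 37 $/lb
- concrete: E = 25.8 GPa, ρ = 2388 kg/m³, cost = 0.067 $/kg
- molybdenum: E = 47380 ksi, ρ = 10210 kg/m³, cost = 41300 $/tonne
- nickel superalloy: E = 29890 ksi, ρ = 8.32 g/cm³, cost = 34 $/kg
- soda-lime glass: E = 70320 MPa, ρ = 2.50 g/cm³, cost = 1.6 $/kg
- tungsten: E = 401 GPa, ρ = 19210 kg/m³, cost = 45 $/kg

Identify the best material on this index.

After converting to SI:
  PEEK: E = 3.895 GPa, ρ = 1310 kg/m³, cost = 81.57 $/kg
  concrete: E = 25.80 GPa, ρ = 2388 kg/m³, cost = 0.06700 $/kg
  molybdenum: E = 326.7 GPa, ρ = 10210 kg/m³, cost = 41.30 $/kg
  nickel superalloy: E = 206.1 GPa, ρ = 8320 kg/m³, cost = 34.00 $/kg
  soda-lime glass: E = 70.32 GPa, ρ = 2500 kg/m³, cost = 1.600 $/kg
  tungsten: E = 401.0 GPa, ρ = 19210 kg/m³, cost = 45.00 $/kg
  concrete: M = 161 MN·m per $
  soda-lime glass: M = 17.6 MN·m per $
  molybdenum: M = 0.775 MN·m per $
  nickel superalloy: M = 0.729 MN·m per $
  tungsten: M = 0.464 MN·m per $
  PEEK: M = 0.0364 MN·m per $
Concrete ranks first.

concrete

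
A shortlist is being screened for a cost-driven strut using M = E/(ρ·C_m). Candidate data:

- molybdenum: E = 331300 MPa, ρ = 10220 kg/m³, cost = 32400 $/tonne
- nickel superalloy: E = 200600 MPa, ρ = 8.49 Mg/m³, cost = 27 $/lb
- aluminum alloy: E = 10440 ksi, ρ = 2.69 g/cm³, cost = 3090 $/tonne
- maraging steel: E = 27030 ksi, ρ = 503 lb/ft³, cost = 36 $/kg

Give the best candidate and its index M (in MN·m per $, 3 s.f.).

aluminum alloy, M = 8.66 MN·m per $

After converting to SI:
  molybdenum: E = 331.3 GPa, ρ = 10220 kg/m³, cost = 32.40 $/kg
  nickel superalloy: E = 200.6 GPa, ρ = 8490 kg/m³, cost = 59.52 $/kg
  aluminum alloy: E = 71.98 GPa, ρ = 2690 kg/m³, cost = 3.090 $/kg
  maraging steel: E = 186.4 GPa, ρ = 8057 kg/m³, cost = 36.00 $/kg
  aluminum alloy: M = 8.66 MN·m per $
  molybdenum: M = 1.00 MN·m per $
  maraging steel: M = 0.643 MN·m per $
  nickel superalloy: M = 0.397 MN·m per $
Aluminum alloy has the largest M.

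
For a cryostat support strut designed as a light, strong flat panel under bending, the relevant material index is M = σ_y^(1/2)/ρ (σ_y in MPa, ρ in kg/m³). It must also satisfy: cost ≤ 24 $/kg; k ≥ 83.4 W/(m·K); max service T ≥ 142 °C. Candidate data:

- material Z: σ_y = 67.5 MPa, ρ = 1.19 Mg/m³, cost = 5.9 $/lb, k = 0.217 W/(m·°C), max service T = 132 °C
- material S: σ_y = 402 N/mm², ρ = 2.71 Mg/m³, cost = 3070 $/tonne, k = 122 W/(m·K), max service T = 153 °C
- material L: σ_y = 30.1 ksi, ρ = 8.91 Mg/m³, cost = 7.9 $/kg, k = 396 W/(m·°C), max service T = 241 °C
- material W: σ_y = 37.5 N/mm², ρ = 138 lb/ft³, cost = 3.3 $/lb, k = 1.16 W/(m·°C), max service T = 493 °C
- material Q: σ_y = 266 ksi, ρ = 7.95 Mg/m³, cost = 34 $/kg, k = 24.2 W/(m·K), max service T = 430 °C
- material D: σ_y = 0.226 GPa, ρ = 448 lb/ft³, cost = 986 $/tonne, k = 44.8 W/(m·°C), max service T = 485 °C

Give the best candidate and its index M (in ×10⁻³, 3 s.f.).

Screen on constraints: cost ≤ 24 $/kg; k ≥ 83.4 W/(m·K); max service T ≥ 142 °C. Survivors: material S, material L.
In SI units:
  material S: σ_y = 402.0 MPa, ρ = 2710 kg/m³
  material L: σ_y = 207.5 MPa, ρ = 8910 kg/m³
  material S: M = 7.40×10⁻³
  material L: M = 1.62×10⁻³
Material S ranks first.

material S, M = 7.40×10⁻³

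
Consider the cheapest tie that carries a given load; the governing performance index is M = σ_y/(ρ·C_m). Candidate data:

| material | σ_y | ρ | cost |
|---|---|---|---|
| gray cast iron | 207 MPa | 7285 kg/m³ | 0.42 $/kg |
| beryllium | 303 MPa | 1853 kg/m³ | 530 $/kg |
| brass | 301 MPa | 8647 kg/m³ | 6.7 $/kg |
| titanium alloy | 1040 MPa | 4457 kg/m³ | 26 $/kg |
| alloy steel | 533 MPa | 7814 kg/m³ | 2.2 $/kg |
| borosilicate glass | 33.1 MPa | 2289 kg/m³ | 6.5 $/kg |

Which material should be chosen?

Per-candidate index values:
  gray cast iron: M = 67.7 kN·m per $
  alloy steel: M = 31.0 kN·m per $
  titanium alloy: M = 8.97 kN·m per $
  brass: M = 5.20 kN·m per $
  borosilicate glass: M = 2.22 kN·m per $
  beryllium: M = 0.309 kN·m per $
Highest index: gray cast iron.

gray cast iron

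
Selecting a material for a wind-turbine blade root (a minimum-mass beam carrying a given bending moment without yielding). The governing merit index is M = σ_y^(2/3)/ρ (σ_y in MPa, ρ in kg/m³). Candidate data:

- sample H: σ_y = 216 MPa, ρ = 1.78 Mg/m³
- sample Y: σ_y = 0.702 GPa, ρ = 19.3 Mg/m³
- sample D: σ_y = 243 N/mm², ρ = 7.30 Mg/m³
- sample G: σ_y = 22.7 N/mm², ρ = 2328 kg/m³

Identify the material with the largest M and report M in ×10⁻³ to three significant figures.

sample H, M = 20.2×10⁻³

Normalizing units and computing the index:
  sample H: σ_y = 216.0 MPa, ρ = 1780 kg/m³
  sample Y: σ_y = 702.0 MPa, ρ = 19300 kg/m³
  sample D: σ_y = 243.0 MPa, ρ = 7300 kg/m³
  sample G: σ_y = 22.70 MPa, ρ = 2328 kg/m³
  sample H: M = 20.2×10⁻³
  sample D: M = 5.33×10⁻³
  sample Y: M = 4.09×10⁻³
  sample G: M = 3.44×10⁻³
Highest index: sample H.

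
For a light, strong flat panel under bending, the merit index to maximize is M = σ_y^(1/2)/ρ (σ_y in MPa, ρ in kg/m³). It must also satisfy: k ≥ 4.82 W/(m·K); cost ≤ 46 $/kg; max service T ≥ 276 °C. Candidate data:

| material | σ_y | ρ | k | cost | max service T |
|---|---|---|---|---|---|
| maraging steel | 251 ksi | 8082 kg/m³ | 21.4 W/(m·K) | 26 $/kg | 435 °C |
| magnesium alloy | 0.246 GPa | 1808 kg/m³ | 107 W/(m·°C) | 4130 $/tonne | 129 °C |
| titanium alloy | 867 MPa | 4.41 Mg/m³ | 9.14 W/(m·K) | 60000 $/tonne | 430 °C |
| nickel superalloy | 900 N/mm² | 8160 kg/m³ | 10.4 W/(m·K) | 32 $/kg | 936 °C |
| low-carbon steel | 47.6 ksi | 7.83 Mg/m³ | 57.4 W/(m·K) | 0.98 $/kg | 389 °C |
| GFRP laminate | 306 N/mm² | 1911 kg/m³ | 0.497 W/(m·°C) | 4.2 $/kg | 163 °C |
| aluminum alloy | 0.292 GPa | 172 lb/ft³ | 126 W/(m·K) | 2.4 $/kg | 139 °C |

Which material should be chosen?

maraging steel

Screen on constraints: k ≥ 4.82 W/(m·K); cost ≤ 46 $/kg; max service T ≥ 276 °C. Survivors: maraging steel, nickel superalloy, low-carbon steel.
In SI units:
  maraging steel: σ_y = 1731 MPa, ρ = 8082 kg/m³
  nickel superalloy: σ_y = 900.0 MPa, ρ = 8160 kg/m³
  low-carbon steel: σ_y = 328.2 MPa, ρ = 7830 kg/m³
  maraging steel: M = 5.15×10⁻³
  nickel superalloy: M = 3.68×10⁻³
  low-carbon steel: M = 2.31×10⁻³
Highest index: maraging steel.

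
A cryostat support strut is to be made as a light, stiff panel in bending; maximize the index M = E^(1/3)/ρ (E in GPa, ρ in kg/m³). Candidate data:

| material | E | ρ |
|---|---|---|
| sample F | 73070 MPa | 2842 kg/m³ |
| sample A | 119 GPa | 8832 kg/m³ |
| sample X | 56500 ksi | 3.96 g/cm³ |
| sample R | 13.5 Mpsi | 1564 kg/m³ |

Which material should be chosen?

Putting every candidate on a common basis:
  sample F: E = 73.07 GPa, ρ = 2842 kg/m³
  sample A: E = 119.0 GPa, ρ = 8832 kg/m³
  sample X: E = 389.6 GPa, ρ = 3960 kg/m³
  sample R: E = 93.08 GPa, ρ = 1564 kg/m³
  sample R: M = 2.90×10⁻³
  sample X: M = 1.84×10⁻³
  sample F: M = 1.47×10⁻³
  sample A: M = 0.557×10⁻³
Sample R has the largest M.

sample R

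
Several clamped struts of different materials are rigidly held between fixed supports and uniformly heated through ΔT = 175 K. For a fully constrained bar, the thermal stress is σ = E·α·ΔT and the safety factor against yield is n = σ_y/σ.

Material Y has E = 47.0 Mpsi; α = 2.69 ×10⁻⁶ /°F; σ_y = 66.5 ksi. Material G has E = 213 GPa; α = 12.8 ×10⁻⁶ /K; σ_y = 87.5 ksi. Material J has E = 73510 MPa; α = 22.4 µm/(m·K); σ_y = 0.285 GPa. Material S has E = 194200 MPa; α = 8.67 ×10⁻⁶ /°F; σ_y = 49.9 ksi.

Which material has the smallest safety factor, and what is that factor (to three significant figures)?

With everything in SI (GPa, ×10⁻⁶/K, MPa):
  material Y: E = 324.1, α = 4.84, σ_y = 458.5 → σ = 275 MPa, n = 1.67
  material G: E = 213.0, α = 12.8, σ_y = 603.3 → σ = 477 MPa, n = 1.26
  material J: E = 73.51, α = 22.4, σ_y = 285.0 → σ = 288 MPa, n = 0.989
  material S: E = 194.2, α = 15.6, σ_y = 344.0 → σ = 530 MPa, n = 0.649
Smallest n: material S with n = 0.649.

material S, n = 0.649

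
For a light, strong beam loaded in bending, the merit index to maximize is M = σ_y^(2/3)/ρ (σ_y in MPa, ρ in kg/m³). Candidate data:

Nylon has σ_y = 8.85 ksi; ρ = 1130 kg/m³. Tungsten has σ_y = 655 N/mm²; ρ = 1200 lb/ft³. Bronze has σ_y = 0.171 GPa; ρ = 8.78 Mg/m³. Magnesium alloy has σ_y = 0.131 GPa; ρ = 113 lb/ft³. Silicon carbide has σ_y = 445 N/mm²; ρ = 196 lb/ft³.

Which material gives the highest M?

After converting to SI:
  nylon: σ_y = 61.02 MPa, ρ = 1130 kg/m³
  tungsten: σ_y = 655.0 MPa, ρ = 19220 kg/m³
  bronze: σ_y = 171.0 MPa, ρ = 8780 kg/m³
  magnesium alloy: σ_y = 131.0 MPa, ρ = 1810 kg/m³
  silicon carbide: σ_y = 445.0 MPa, ρ = 3140 kg/m³
  silicon carbide: M = 18.6×10⁻³
  magnesium alloy: M = 14.3×10⁻³
  nylon: M = 13.7×10⁻³
  tungsten: M = 3.92×10⁻³
  bronze: M = 3.51×10⁻³
Highest index: silicon carbide.

silicon carbide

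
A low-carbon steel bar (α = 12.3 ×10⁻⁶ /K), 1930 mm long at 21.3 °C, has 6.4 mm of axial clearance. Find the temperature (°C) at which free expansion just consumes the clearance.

291 °C

α·L₀·ΔT = 6.4 mm ⇒ ΔT = 6.4 / (12.3×10⁻⁶ × 1930.0) = 269.6 K.
T = 21.3 + 269.6 = 290.9 °C.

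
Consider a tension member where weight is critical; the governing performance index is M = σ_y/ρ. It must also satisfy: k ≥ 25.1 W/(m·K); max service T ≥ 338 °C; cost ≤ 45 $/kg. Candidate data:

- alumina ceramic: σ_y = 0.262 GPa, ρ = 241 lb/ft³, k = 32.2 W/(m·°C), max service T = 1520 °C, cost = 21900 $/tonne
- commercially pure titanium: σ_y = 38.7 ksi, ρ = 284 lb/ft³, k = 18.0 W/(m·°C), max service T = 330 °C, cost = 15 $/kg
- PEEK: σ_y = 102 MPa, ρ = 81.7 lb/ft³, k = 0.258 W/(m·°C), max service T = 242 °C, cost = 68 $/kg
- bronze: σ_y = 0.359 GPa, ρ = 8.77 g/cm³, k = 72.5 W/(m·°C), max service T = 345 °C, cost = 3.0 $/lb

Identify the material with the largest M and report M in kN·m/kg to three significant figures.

alumina ceramic, M = 67.9 kN·m/kg

Screen on constraints: k ≥ 25.1 W/(m·K); max service T ≥ 338 °C; cost ≤ 45 $/kg. Survivors: alumina ceramic, bronze.
Convert each candidate to consistent units, then evaluate M:
  alumina ceramic: σ_y = 262.0 MPa, ρ = 3860 kg/m³
  bronze: σ_y = 359.0 MPa, ρ = 8770 kg/m³
  alumina ceramic: M = 67.9 kN·m/kg
  bronze: M = 40.9 kN·m/kg
Highest index: alumina ceramic.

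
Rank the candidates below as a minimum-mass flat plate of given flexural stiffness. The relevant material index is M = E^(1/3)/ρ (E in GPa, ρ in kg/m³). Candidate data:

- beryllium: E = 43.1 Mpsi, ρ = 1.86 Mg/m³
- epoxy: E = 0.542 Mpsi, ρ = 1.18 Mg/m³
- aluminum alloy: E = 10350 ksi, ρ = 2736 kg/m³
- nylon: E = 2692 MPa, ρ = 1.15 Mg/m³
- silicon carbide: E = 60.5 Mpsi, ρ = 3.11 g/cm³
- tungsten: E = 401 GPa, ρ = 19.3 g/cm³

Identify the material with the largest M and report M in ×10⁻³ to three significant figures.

beryllium, M = 3.59×10⁻³

Convert each candidate to consistent units, then evaluate M:
  beryllium: E = 297.2 GPa, ρ = 1860 kg/m³
  epoxy: E = 3.737 GPa, ρ = 1180 kg/m³
  aluminum alloy: E = 71.36 GPa, ρ = 2736 kg/m³
  nylon: E = 2.692 GPa, ρ = 1150 kg/m³
  silicon carbide: E = 417.1 GPa, ρ = 3110 kg/m³
  tungsten: E = 401.0 GPa, ρ = 19300 kg/m³
  beryllium: M = 3.59×10⁻³
  silicon carbide: M = 2.40×10⁻³
  aluminum alloy: M = 1.52×10⁻³
  epoxy: M = 1.32×10⁻³
  nylon: M = 1.21×10⁻³
  tungsten: M = 0.382×10⁻³
Highest index: beryllium.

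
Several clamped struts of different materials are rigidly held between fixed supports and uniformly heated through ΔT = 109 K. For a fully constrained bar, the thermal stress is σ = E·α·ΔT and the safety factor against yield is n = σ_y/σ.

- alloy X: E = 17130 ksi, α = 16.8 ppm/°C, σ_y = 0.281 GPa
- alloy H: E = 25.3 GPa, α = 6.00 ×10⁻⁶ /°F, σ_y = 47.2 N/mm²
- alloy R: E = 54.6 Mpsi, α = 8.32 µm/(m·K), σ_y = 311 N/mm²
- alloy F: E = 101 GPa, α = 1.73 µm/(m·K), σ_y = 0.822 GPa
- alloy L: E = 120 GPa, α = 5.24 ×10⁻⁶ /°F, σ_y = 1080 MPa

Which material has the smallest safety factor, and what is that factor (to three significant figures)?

alloy R, n = 0.911

With everything in SI (GPa, ×10⁻⁶/K, MPa):
  alloy X: E = 118.1, α = 16.8, σ_y = 281.0 → σ = 216 MPa, n = 1.30
  alloy H: E = 25.30, α = 10.8, σ_y = 47.20 → σ = 29.8 MPa, n = 1.58
  alloy R: E = 376.5, α = 8.32, σ_y = 311.0 → σ = 341 MPa, n = 0.911
  alloy F: E = 101.0, α = 1.73, σ_y = 822.0 → σ = 19.0 MPa, n = 43.2
  alloy L: E = 120.0, α = 9.43, σ_y = 1080 → σ = 123 MPa, n = 8.75
Smallest n: alloy R with n = 0.911.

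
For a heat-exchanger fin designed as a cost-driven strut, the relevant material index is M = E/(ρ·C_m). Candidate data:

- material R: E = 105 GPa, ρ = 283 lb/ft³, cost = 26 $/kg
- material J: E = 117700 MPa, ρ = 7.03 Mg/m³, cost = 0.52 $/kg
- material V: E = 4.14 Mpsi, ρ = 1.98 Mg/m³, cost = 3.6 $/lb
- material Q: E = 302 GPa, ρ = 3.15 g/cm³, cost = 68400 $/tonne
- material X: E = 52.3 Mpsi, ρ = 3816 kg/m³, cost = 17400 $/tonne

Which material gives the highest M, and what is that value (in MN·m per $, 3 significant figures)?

Putting every candidate on a common basis:
  material R: E = 105.0 GPa, ρ = 4533 kg/m³, cost = 26.00 $/kg
  material J: E = 117.7 GPa, ρ = 7030 kg/m³, cost = 0.5200 $/kg
  material V: E = 28.54 GPa, ρ = 1980 kg/m³, cost = 7.937 $/kg
  material Q: E = 302.0 GPa, ρ = 3150 kg/m³, cost = 68.40 $/kg
  material X: E = 360.6 GPa, ρ = 3816 kg/m³, cost = 17.40 $/kg
  material J: M = 32.2 MN·m per $
  material X: M = 5.43 MN·m per $
  material V: M = 1.82 MN·m per $
  material Q: M = 1.40 MN·m per $
  material R: M = 0.891 MN·m per $
Material J ranks first.

material J, M = 32.2 MN·m per $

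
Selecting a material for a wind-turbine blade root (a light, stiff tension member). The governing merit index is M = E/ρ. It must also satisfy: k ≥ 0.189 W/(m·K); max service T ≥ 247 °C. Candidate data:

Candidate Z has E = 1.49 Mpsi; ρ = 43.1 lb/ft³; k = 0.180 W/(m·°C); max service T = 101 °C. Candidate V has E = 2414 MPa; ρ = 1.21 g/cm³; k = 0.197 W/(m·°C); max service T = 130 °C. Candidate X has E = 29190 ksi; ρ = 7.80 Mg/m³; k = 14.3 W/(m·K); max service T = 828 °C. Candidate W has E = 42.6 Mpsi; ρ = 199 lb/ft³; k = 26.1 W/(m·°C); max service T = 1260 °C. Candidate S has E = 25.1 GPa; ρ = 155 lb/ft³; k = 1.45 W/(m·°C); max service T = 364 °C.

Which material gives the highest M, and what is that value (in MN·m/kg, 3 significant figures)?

candidate W, M = 92.1 MN·m/kg

Screen on constraints: k ≥ 0.189 W/(m·K); max service T ≥ 247 °C. Survivors: candidate X, candidate W, candidate S.
Convert each candidate to consistent units, then evaluate M:
  candidate X: E = 201.3 GPa, ρ = 7800 kg/m³
  candidate W: E = 293.7 GPa, ρ = 3188 kg/m³
  candidate S: E = 25.10 GPa, ρ = 2483 kg/m³
  candidate W: M = 92.1 MN·m/kg
  candidate X: M = 25.8 MN·m/kg
  candidate S: M = 10.1 MN·m/kg
The maximum is for candidate W.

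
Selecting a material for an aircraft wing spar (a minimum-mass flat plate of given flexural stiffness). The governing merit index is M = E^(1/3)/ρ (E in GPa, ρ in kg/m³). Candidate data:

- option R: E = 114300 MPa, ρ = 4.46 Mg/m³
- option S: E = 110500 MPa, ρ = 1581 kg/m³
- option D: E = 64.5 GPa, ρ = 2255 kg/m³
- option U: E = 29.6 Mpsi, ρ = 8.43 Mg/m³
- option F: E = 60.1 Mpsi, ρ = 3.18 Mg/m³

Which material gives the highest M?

option S

In SI units:
  option R: E = 114.3 GPa, ρ = 4460 kg/m³
  option S: E = 110.5 GPa, ρ = 1581 kg/m³
  option D: E = 64.50 GPa, ρ = 2255 kg/m³
  option U: E = 204.1 GPa, ρ = 8430 kg/m³
  option F: E = 414.4 GPa, ρ = 3180 kg/m³
  option S: M = 3.04×10⁻³
  option F: M = 2.34×10⁻³
  option D: M = 1.78×10⁻³
  option R: M = 1.09×10⁻³
  option U: M = 0.698×10⁻³
Option S ranks first.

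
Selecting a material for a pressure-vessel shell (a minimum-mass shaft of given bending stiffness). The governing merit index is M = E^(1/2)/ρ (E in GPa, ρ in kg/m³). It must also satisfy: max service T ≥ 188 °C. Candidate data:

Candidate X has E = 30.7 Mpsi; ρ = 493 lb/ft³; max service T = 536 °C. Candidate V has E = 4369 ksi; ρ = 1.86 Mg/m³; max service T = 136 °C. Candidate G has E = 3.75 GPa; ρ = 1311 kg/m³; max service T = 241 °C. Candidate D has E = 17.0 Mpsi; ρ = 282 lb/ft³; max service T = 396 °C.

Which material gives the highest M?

candidate D

Screen on constraints: max service T ≥ 188 °C. Survivors: candidate X, candidate G, candidate D.
In SI units:
  candidate X: E = 211.7 GPa, ρ = 7897 kg/m³
  candidate G: E = 3.750 GPa, ρ = 1311 kg/m³
  candidate D: E = 117.2 GPa, ρ = 4517 kg/m³
  candidate D: M = 2.40×10⁻³
  candidate X: M = 1.84×10⁻³
  candidate G: M = 1.48×10⁻³
Candidate D has the largest M.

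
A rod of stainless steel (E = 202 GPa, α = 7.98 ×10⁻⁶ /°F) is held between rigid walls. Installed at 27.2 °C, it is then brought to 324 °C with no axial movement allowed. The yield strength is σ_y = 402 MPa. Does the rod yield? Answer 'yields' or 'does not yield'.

yields

α = 7.98×10⁻⁶/°F × 9/5 = 14.4×10⁻⁶/K.
ΔT = 296.8 K. Constrained thermal stress σ = E·α·ΔT = 202.0×10³ MPa × 14.4×10⁻⁶ × 296.8 = 861 MPa (compressive).
Compare to σ_y = 402 MPa: σ ≥ σ_y, so it yields.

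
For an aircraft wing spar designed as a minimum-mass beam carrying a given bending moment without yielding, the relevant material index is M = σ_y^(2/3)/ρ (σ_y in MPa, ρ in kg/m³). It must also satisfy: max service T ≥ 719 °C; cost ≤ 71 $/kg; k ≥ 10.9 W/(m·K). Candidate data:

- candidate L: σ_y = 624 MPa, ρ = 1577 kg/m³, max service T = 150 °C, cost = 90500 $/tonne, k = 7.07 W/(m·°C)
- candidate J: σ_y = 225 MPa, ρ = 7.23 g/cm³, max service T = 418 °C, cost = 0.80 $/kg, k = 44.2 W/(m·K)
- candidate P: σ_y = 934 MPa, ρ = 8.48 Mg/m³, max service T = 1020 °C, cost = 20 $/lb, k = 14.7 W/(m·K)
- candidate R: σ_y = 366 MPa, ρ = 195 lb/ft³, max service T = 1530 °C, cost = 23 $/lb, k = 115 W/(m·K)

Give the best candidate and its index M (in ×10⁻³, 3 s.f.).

candidate R, M = 16.4×10⁻³

Screen on constraints: max service T ≥ 719 °C; cost ≤ 71 $/kg; k ≥ 10.9 W/(m·K). Survivors: candidate P, candidate R.
In SI units:
  candidate P: σ_y = 934.0 MPa, ρ = 8480 kg/m³
  candidate R: σ_y = 366.0 MPa, ρ = 3124 kg/m³
  candidate R: M = 16.4×10⁻³
  candidate P: M = 11.3×10⁻³
Candidate R has the largest M.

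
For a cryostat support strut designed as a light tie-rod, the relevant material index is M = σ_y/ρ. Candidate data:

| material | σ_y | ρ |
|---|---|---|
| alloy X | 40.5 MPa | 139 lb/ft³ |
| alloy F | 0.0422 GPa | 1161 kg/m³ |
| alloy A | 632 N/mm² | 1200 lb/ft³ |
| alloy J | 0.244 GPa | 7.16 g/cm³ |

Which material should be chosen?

alloy F

After converting to SI:
  alloy X: σ_y = 40.50 MPa, ρ = 2227 kg/m³
  alloy F: σ_y = 42.20 MPa, ρ = 1161 kg/m³
  alloy A: σ_y = 632.0 MPa, ρ = 19220 kg/m³
  alloy J: σ_y = 244.0 MPa, ρ = 7160 kg/m³
  alloy F: M = 36.3 kN·m/kg
  alloy J: M = 34.1 kN·m/kg
  alloy A: M = 32.9 kN·m/kg
  alloy X: M = 18.2 kN·m/kg
Highest index: alloy F.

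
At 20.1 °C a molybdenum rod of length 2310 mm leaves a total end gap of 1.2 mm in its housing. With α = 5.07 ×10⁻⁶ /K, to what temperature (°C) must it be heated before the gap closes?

123 °C

α·L₀·ΔT = 1.2 mm ⇒ ΔT = 1.2 / (5.07×10⁻⁶ × 2310.0) = 102.5 K.
T = 20.1 + 102.5 = 122.6 °C.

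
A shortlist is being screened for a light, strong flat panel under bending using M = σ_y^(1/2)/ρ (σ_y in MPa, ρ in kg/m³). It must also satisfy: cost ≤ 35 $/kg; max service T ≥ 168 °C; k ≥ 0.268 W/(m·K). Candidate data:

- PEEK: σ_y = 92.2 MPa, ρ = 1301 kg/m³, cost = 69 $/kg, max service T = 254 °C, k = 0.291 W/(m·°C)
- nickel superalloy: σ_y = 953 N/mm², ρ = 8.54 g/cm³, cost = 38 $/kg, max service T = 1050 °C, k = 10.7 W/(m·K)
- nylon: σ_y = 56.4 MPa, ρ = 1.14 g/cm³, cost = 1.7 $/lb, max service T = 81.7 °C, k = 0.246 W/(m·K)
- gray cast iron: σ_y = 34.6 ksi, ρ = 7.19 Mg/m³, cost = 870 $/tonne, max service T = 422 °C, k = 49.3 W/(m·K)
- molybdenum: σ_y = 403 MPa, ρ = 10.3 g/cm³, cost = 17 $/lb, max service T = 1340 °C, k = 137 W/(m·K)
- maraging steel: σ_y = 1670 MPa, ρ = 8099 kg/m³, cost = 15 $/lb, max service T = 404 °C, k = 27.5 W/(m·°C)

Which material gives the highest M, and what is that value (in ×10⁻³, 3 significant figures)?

maraging steel, M = 5.05×10⁻³

Screen on constraints: cost ≤ 35 $/kg; max service T ≥ 168 °C; k ≥ 0.268 W/(m·K). Survivors: gray cast iron, maraging steel.
Convert each candidate to consistent units, then evaluate M:
  gray cast iron: σ_y = 238.6 MPa, ρ = 7190 kg/m³
  maraging steel: σ_y = 1670 MPa, ρ = 8099 kg/m³
  maraging steel: M = 5.05×10⁻³
  gray cast iron: M = 2.15×10⁻³
Maraging steel has the largest M.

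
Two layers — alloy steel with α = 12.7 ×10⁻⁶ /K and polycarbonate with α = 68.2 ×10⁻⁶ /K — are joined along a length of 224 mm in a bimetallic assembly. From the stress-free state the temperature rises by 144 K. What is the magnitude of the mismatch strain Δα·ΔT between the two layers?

Δα = |12.7 − 68.2|×10⁻⁶/K = 55.5×10⁻⁶/K.
Mismatch strain = Δα·ΔT = 55.5×10⁻⁶ × 144.0 = 7.99×10⁻³.

7.99×10⁻³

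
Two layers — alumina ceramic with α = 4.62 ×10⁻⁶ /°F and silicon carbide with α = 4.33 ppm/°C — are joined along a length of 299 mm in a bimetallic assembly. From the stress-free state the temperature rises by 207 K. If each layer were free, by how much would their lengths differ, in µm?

alumina ceramic: α = 4.62×10⁻⁶/°F × 9/5 = 8.32×10⁻⁶/K.
Δα = |8.32 − 4.33|×10⁻⁶/K = 3.99×10⁻⁶/K.
ΔL_mismatch = Δα·L·ΔT = 3.99×10⁻⁶ × 299.0 mm × 207.0 K = 247 µm.

247 µm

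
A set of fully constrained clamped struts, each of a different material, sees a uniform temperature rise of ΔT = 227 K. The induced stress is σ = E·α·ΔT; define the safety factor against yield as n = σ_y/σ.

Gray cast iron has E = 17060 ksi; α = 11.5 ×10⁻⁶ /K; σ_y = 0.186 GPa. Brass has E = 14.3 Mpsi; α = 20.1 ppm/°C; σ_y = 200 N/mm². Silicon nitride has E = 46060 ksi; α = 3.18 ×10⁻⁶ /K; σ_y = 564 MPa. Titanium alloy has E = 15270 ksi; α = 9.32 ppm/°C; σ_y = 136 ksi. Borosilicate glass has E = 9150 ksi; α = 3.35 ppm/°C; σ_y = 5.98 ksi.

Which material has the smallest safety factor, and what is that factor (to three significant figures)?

In consistent units (E in GPa, α in ×10⁻⁶/K, σ_y in MPa):
  gray cast iron: E = 117.6, α = 11.5, σ_y = 186.0 → σ = 307 MPa, n = 0.606
  brass: E = 98.60, α = 20.1, σ_y = 200.0 → σ = 450 MPa, n = 0.445
  silicon nitride: E = 317.6, α = 3.18, σ_y = 564.0 → σ = 229 MPa, n = 2.46
  titanium alloy: E = 105.3, α = 9.32, σ_y = 937.7 → σ = 223 MPa, n = 4.21
  borosilicate glass: E = 63.09, α = 3.35, σ_y = 41.23 → σ = 48.0 MPa, n = 0.859
Smallest n: brass with n = 0.445.

brass, n = 0.445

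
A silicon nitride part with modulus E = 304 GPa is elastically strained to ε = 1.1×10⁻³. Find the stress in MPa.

334 MPa

σ = E·ε = 304000 MPa × 1.1×10⁻³ = 334 MPa.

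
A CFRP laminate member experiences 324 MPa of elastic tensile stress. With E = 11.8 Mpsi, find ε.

3.98×10⁻³

E = 11.8 Mpsi = 81.36 GPa = 81360 MPa.
ε = σ/E = 324 / 81360 = 3.98×10⁻³.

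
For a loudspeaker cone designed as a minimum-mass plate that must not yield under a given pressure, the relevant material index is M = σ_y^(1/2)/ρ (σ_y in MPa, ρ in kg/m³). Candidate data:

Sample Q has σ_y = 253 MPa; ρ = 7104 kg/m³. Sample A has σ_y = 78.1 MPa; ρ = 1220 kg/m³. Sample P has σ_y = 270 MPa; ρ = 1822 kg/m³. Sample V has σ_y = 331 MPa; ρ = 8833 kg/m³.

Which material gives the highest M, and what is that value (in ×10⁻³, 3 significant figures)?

sample P, M = 9.02×10⁻³

Per-candidate index values:
  sample P: M = 9.02×10⁻³
  sample A: M = 7.24×10⁻³
  sample Q: M = 2.24×10⁻³
  sample V: M = 2.06×10⁻³
Sample P has the largest M.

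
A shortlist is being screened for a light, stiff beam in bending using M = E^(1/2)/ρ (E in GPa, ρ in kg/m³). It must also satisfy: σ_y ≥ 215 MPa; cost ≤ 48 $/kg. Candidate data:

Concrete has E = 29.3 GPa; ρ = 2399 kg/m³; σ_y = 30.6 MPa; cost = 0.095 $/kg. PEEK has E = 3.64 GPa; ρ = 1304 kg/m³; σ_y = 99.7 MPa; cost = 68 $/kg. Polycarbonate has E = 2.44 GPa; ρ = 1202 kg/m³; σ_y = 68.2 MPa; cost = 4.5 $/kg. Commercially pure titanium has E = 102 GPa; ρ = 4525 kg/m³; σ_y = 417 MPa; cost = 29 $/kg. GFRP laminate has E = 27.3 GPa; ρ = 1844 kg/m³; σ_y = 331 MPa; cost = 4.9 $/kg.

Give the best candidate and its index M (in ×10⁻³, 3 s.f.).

Screen on constraints: σ_y ≥ 215 MPa; cost ≤ 48 $/kg. Survivors: commercially pure titanium, GFRP laminate.
Evaluate M for each candidate:
  GFRP laminate: M = 2.83×10⁻³
  commercially pure titanium: M = 2.23×10⁻³
Highest index: GFRP laminate.

GFRP laminate, M = 2.83×10⁻³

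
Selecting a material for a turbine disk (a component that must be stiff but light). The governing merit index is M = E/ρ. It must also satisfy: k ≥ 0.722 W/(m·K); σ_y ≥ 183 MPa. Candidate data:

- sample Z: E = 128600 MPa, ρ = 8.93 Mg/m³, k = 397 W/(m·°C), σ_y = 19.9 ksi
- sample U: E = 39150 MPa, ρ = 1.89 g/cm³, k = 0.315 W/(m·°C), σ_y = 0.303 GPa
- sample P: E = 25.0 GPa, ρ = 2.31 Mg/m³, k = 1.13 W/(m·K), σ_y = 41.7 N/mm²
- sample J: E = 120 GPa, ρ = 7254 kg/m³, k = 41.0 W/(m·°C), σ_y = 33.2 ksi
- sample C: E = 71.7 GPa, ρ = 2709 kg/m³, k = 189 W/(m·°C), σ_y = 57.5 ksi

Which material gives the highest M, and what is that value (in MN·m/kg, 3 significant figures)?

sample C, M = 26.5 MN·m/kg

Screen on constraints: k ≥ 0.722 W/(m·K); σ_y ≥ 183 MPa. Survivors: sample J, sample C.
Putting every candidate on a common basis:
  sample J: E = 120.0 GPa, ρ = 7254 kg/m³
  sample C: E = 71.70 GPa, ρ = 2709 kg/m³
  sample C: M = 26.5 MN·m/kg
  sample J: M = 16.5 MN·m/kg
Sample C ranks first.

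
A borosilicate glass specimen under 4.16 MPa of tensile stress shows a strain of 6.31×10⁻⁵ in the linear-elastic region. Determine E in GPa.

E = σ/ε = 4.16 MPa / 6.31×10⁻⁵ = 65930 MPa = 65.9 GPa.

65.9 GPa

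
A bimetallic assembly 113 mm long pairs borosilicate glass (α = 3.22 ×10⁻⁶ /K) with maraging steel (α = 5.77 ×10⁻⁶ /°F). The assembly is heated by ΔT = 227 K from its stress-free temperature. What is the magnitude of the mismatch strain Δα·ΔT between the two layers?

maraging steel: α = 5.77×10⁻⁶/°F × 9/5 = 10.4×10⁻⁶/K.
Δα = |3.22 − 10.4|×10⁻⁶/K = 7.17×10⁻⁶/K.
Mismatch strain = Δα·ΔT = 7.17×10⁻⁶ × 227.0 = 1.63×10⁻³.

1.63×10⁻³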